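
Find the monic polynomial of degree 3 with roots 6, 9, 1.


A monic polynomial with roots 6, 9, 1 is:
p(x) = (x - 6)(x - 9)(x - 1)
After multiplying by (x - 6): x - 6
After multiplying by (x - 9): x^2 - 15x + 54
After multiplying by (x - 1): x^3 - 16x^2 + 69x - 54

x^3 - 16x^2 + 69x - 54


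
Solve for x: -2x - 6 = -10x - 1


Starting with: -2x - 6 = -10x - 1
Move all x terms to left: (-2 + 10)x = -1 + 6
Simplify: 8x = 5
Divide both sides by 8: x = 5/8

x = 5/8


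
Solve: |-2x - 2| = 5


An absolute value equation |expr| = 5 gives two cases:
Case 1: -2x - 2 = 5
  -2x = 7, so x = -7/2
Case 2: -2x - 2 = -5
  -2x = -3, so x = 3/2

x = -7/2, x = 3/2


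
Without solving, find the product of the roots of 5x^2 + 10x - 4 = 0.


By Vieta's formulas for ax^2 + bx + c = 0:
  Sum of roots = -b/a
  Product of roots = c/a

Here a = 5, b = 10, c = -4
Sum = -(10)/5 = -2
Product = -4/5 = -4/5

Product = -4/5


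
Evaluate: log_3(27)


We need the exponent such that 3^? = 27
3^3 = 27
Therefore log_3(27) = 3

3


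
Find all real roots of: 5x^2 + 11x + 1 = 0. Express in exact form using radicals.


Using the quadratic formula: x = (-b ± sqrt(b^2 - 4ac)) / (2a)
Here a = 5, b = 11, c = 1
Discriminant = b^2 - 4ac = 11^2 - 4(5)(1) = 121 - 20 = 101
Since discriminant = 101 > 0, there are two real roots.
x = (-11 ± sqrt(101)) / 10
Numerically: x ≈ -0.0950 or x ≈ -2.1050

x = (-11 + sqrt(101)) / 10 or x = (-11 - sqrt(101)) / 10


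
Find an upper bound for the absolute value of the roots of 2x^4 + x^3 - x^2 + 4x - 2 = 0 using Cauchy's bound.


Cauchy's bound: all roots r satisfy |r| <= 1 + max(|a_i/a_n|) for i = 0,...,n-1
where a_n is the leading coefficient.

Coefficients: [2, 1, -1, 4, -2]
Leading coefficient a_n = 2
Ratios |a_i/a_n|: 1/2, 1/2, 2, 1
Maximum ratio: 2
Cauchy's bound: |r| <= 1 + 2 = 3

Upper bound = 3


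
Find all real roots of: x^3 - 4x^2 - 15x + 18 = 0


Let p(x) = x^3 - 4x^2 - 15x + 18. By the rational root theorem (leading coefficient 1), any rational root is an integer divisor of 18: try ±1, ±2, ... in turn.
Test x = 1: value = 0 ✓, so (x - 1) is a factor.
Synthetic division by (x - 1): bring down 1; 1(1) - 4 = -3; (-3)(1) - 15 = -18; (-18)(1) + 18 = 0 → quotient x^2 - 3x - 18, remainder 0.
Solve the quadratic x^2 - 3x - 18 = 0: discriminant = (-3)^2 - 4(1)(-18) = 9 + 72 = 81.
sqrt(81) = 9, so x = (3 ± 9)/2: x = 6 or x = -3.

x = -3, x = 1, x = 6


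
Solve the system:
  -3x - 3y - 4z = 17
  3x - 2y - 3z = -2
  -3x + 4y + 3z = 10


Using Cramer's rule. Expand each determinant along the first row.
D  = (-3)*[(-2)*3 - (-3)*4] - (-3)*[3*3 - (-3)*(-3)] + (-4)*[3*4 - (-2)*(-3)]
  = (-3)*(6) - (-3)*(0) + (-4)*(6) = -42
Dx = 17*[(-2)*3 - (-3)*4] - (-3)*[(-2)*3 - (-3)*10] + (-4)*[(-2)*4 - (-2)*10]
  = 17*(6) - (-3)*(24) + (-4)*(12) = 126
Dy = (-3)*[(-2)*3 - (-3)*10] - 17*[3*3 - (-3)*(-3)] + (-4)*[3*10 - (-2)*(-3)]
  = (-3)*(24) - 17*(0) + (-4)*(24) = -168
Dz = (-3)*[(-2)*10 - (-2)*4] - (-3)*[3*10 - (-2)*(-3)] + 17*[3*4 - (-2)*(-3)]
  = (-3)*(-12) - (-3)*(24) + 17*(6) = 210
x = Dx/D = 126/-42 = -3, y = Dy/D = -168/-42 = 4, z = Dz/D = 210/-42 = -5
Check eq1: (-3)(-3) + (-3)(4) + (-4)(-5) = 17 = 17 ✓
Check eq2: (3)(-3) + (-2)(4) + (-3)(-5) = -2 = -2 ✓
Check eq3: (-3)(-3) + (4)(4) + (3)(-5) = 10 = 10 ✓

x = -3, y = 4, z = -5


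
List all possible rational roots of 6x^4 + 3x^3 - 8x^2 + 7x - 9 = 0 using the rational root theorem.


Rational root theorem: possible roots are ±p/q where:
  p divides the constant term (-9): p ∈ {1, 3, 9}
  q divides the leading coefficient (6): q ∈ {1, 2, 3, 6}

All possible rational roots: -9, -9/2, -3, -3/2, -1, -1/2, -1/3, -1/6, 1/6, 1/3, 1/2, 1, 3/2, 3, 9/2, 9

-9, -9/2, -3, -3/2, -1, -1/2, -1/3, -1/6, 1/6, 1/3, 1/2, 1, 3/2, 3, 9/2, 9


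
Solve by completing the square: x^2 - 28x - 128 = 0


Start: x^2 - 28x - 128 = 0
Move constant: x^2 - 28x = 128
Half of -28 is -14, squared is 196
Add 196 to both sides: x^2 - 28x + 196 = 324
(x - 14)^2 = 324
x - 14 = ±18
x = 14 + 18 = 32 or x = 14 - 18 = -4

x = -4, x = 32


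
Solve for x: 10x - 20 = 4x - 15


Starting with: 10x - 20 = 4x - 15
Move all x terms to left: (10 - 4)x = -15 + 20
Simplify: 6x = 5
Divide both sides by 6: x = 5/6

x = 5/6


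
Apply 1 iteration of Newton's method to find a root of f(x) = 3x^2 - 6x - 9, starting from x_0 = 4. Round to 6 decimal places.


Newton's method: x_(n+1) = x_n - f(x_n)/f'(x_n)
f(x) = 3x^2 - 6x - 9
f'(x) = 6x - 6

Iteration 1:
  f(4.000000) = 15.000000
  f'(4.000000) = 18.000000
  x_1 = 4.000000 - (15.000000)/(18.000000) = 3.166667

x_1 = 3.166667


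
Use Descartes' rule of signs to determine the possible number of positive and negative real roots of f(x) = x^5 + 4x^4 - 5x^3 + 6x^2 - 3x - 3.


Descartes' rule of signs:

For positive roots, count sign changes in f(x) = x^5 + 4x^4 - 5x^3 + 6x^2 - 3x - 3:
Signs of coefficients: +, +, -, +, -, -
Number of sign changes: 3
Possible positive real roots: 3, 1

For negative roots, examine f(-x) = -x^5 + 4x^4 + 5x^3 + 6x^2 + 3x - 3:
Signs of coefficients: -, +, +, +, +, -
Number of sign changes: 2
Possible negative real roots: 2, 0

Positive roots: 3 or 1; Negative roots: 2 or 0


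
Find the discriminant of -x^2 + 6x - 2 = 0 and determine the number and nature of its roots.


For ax^2 + bx + c = 0, discriminant D = b^2 - 4ac
Here a = -1, b = 6, c = -2
D = (6)^2 - 4(-1)(-2) = 36 - 8 = 28

D = 28 > 0 but not a perfect square
The equation has 2 distinct real irrational roots.

Discriminant = 28, 2 distinct real irrational roots


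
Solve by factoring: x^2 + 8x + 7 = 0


We need two numbers that multiply to 7 and add to 8.
Those numbers are 1 and 7 (since 1 * 7 = 7 and 1 + 7 = 8).
So x^2 + 8x + 7 = (x + 1)(x + 7) = 0
Setting each factor to zero: x = -1 or x = -7

x = -7, x = -1


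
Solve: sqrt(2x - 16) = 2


Square both sides: 2x - 16 = 2^2 = 4
2x = 4 + 16 = 20
x = 10
Check: sqrt(2*10 - 16) = sqrt(4) = 2 ✓

x = 10


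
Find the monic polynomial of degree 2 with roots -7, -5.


A monic polynomial with roots -7, -5 is:
p(x) = (x + 7)(x + 5)
After multiplying by (x + 7): x + 7
After multiplying by (x + 5): x^2 + 12x + 35

x^2 + 12x + 35


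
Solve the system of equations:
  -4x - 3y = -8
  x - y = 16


Using Cramer's rule:
Determinant D = (-4)(-1) - (1)(-3) = 4 + 3 = 7
Dx = (-8)(-1) - (16)(-3) = 8 + 48 = 56
Dy = (-4)(16) - (1)(-8) = -64 + 8 = -56
x = Dx/D = 56/7 = 8
y = Dy/D = -56/7 = -8

x = 8, y = -8


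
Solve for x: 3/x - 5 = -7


Subtract -5 from both sides: 3/x = -2
Multiply both sides by x: 3 = -2 * x
Divide by -2: x = -3/2

x = -3/2


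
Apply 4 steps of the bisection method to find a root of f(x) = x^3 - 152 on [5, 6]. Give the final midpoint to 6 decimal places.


f(x) = x^3 - 152
f(5) = -27 < 0
f(6) = 64 > 0

Step 1: midpoint = (5.000000 + 6.000000)/2 = 5.500000
  f(5.500000) = 14.375000
  f(mid) > 0, so root is in [5.000000, 5.500000]

Step 2: midpoint = (5.000000 + 5.500000)/2 = 5.250000
  f(5.250000) = -7.296875
  f(mid) < 0, so root is in [5.250000, 5.500000]

Step 3: midpoint = (5.250000 + 5.500000)/2 = 5.375000
  f(5.375000) = 3.287109
  f(mid) > 0, so root is in [5.250000, 5.375000]

Step 4: midpoint = (5.250000 + 5.375000)/2 = 5.312500
  f(5.312500) = -2.067139
  f(mid) < 0, so root is in [5.312500, 5.375000]

midpoint = 5.312500


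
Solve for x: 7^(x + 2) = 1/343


Express both sides with the same base.
1/343 = 7^(-3)
Since the bases match, equate exponents: x + 2 = -3
So x = -3 - (2) = -5

x = -5


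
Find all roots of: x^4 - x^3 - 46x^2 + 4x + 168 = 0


Let p(x) = x^4 - x^3 - 46x^2 + 4x + 168. By the rational root theorem (leading coefficient 1), any rational root is an integer divisor of 168: try ±1, ±2, ... in turn.
Test x = 1: value = 126 ≠ 0.
Test x = -1: value = 120 ≠ 0.
Test x = 2: value = 0 ✓, so (x - 2) is a factor.
Synthetic division by (x - 2): bring down 1; 1(2) - 1 = 1; 1(2) - 46 = -44; (-44)(2) + 4 = -84; (-84)(2) + 168 = 0 → quotient x^3 + x^2 - 44x - 84, remainder 0.
Continue with the quotient x^3 + x^2 - 44x - 84 (candidates must divide 84; re-test x = 2 first in case it repeats).
Test x = 2: value = -160 ≠ 0.
Test x = -2: value = 0 ✓, so (x + 2) is a factor.
Synthetic division by (x + 2): bring down 1; 1(-2) + 1 = -1; (-1)(-2) - 44 = -42; (-42)(-2) - 84 = 0 → quotient x^2 - x - 42, remainder 0.
Solve the quadratic x^2 - x - 42 = 0: discriminant = (-1)^2 - 4(1)(-42) = 1 + 168 = 169.
sqrt(169) = 13, so x = (1 ± 13)/2: x = 7 or x = -6.
Collecting all roots found:

x = -6, x = -2, x = 2, x = 7


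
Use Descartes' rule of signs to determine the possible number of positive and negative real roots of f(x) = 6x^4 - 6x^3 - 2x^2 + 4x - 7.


Descartes' rule of signs:

For positive roots, count sign changes in f(x) = 6x^4 - 6x^3 - 2x^2 + 4x - 7:
Signs of coefficients: +, -, -, +, -
Number of sign changes: 3
Possible positive real roots: 3, 1

For negative roots, examine f(-x) = 6x^4 + 6x^3 - 2x^2 - 4x - 7:
Signs of coefficients: +, +, -, -, -
Number of sign changes: 1
Possible negative real roots: 1

Positive roots: 3 or 1; Negative roots: 1


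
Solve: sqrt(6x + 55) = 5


Square both sides: 6x + 55 = 5^2 = 25
6x = 25 - 55 = -30
x = -5
Check: sqrt(6*(-5) + 55) = sqrt(25) = 5 ✓

x = -5


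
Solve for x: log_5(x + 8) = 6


Convert to exponential form: x + 8 = 5^6 = 15625
x = 15625 - 8 = 15617
Check: log_5(15617 + 8) = log_5(15625) = log_5(15625) = 6 ✓

x = 15617


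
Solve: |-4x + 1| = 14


An absolute value equation |expr| = 14 gives two cases:
Case 1: -4x + 1 = 14
  -4x = 13, so x = -13/4
Case 2: -4x + 1 = -14
  -4x = -15, so x = 15/4

x = -13/4, x = 15/4


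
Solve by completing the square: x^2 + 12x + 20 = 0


Start: x^2 + 12x + 20 = 0
Move constant: x^2 + 12x = -20
Half of 12 is 6, squared is 36
Add 36 to both sides: x^2 + 12x + 36 = 16
(x + 6)^2 = 16
x + 6 = ±4
x = -6 + 4 = -2 or x = -6 - 4 = -10

x = -10, x = -2


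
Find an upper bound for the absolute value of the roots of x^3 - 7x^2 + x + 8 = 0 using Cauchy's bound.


Cauchy's bound: all roots r satisfy |r| <= 1 + max(|a_i/a_n|) for i = 0,...,n-1
where a_n is the leading coefficient.

Coefficients: [1, -7, 1, 8]
Leading coefficient a_n = 1
Ratios |a_i/a_n|: 7, 1, 8
Maximum ratio: 8
Cauchy's bound: |r| <= 1 + 8 = 9

Upper bound = 9


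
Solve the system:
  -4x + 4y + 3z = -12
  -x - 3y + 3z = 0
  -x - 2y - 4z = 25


Using Cramer's rule. Expand each determinant along the first row.
D  = (-4)*[(-3)*(-4) - 3*(-2)] - 4*[(-1)*(-4) - 3*(-1)] + 3*[(-1)*(-2) - (-3)*(-1)]
  = (-4)*(18) - 4*(7) + 3*(-1) = -103
Dx = (-12)*[(-3)*(-4) - 3*(-2)] - 4*[0*(-4) - 3*25] + 3*[0*(-2) - (-3)*25]
  = (-12)*(18) - 4*(-75) + 3*(75) = 309
Dy = (-4)*[0*(-4) - 3*25] - (-12)*[(-1)*(-4) - 3*(-1)] + 3*[(-1)*25 - 0*(-1)]
  = (-4)*(-75) - (-12)*(7) + 3*(-25) = 309
Dz = (-4)*[(-3)*25 - 0*(-2)] - 4*[(-1)*25 - 0*(-1)] + (-12)*[(-1)*(-2) - (-3)*(-1)]
  = (-4)*(-75) - 4*(-25) + (-12)*(-1) = 412
x = Dx/D = 309/-103 = -3, y = Dy/D = 309/-103 = -3, z = Dz/D = 412/-103 = -4
Check eq1: (-4)(-3) + (4)(-3) + (3)(-4) = -12 = -12 ✓
Check eq2: (-1)(-3) + (-3)(-3) + (3)(-4) = 0 = 0 ✓
Check eq3: (-1)(-3) + (-2)(-3) + (-4)(-4) = 25 = 25 ✓

x = -3, y = -3, z = -4


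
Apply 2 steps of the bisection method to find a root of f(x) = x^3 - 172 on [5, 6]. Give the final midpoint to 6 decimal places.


f(x) = x^3 - 172
f(5) = -47 < 0
f(6) = 44 > 0

Step 1: midpoint = (5.000000 + 6.000000)/2 = 5.500000
  f(5.500000) = -5.625000
  f(mid) < 0, so root is in [5.500000, 6.000000]

Step 2: midpoint = (5.500000 + 6.000000)/2 = 5.750000
  f(5.750000) = 18.109375
  f(mid) > 0, so root is in [5.500000, 5.750000]

midpoint = 5.750000


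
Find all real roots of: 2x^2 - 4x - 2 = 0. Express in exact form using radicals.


Using the quadratic formula: x = (-b ± sqrt(b^2 - 4ac)) / (2a)
Here a = 2, b = -4, c = -2
Discriminant = b^2 - 4ac = (-4)^2 - 4(2)(-2) = 16 + 16 = 32
Since discriminant = 32 > 0, there are two real roots.
x = (4 ± 4*sqrt(2)) / 4
Simplifying: x = 1 ± sqrt(2)
Numerically: x ≈ 2.4142 or x ≈ -0.4142

x = 1 + sqrt(2) or x = 1 - sqrt(2)


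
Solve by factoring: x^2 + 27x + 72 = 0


We need two numbers that multiply to 72 and add to 27.
Those numbers are 24 and 3 (since 24 * 3 = 72 and 24 + 3 = 27).
So x^2 + 27x + 72 = (x + 24)(x + 3) = 0
Setting each factor to zero: x = -24 or x = -3

x = -24, x = -3


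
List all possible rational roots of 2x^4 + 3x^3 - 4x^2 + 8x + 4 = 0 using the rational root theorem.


Rational root theorem: possible roots are ±p/q where:
  p divides the constant term (4): p ∈ {1, 2, 4}
  q divides the leading coefficient (2): q ∈ {1, 2}

All possible rational roots: -4, -2, -1, -1/2, 1/2, 1, 2, 4

-4, -2, -1, -1/2, 1/2, 1, 2, 4


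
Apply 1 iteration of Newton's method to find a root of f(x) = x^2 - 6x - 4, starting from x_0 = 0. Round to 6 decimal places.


Newton's method: x_(n+1) = x_n - f(x_n)/f'(x_n)
f(x) = x^2 - 6x - 4
f'(x) = 2x - 6

Iteration 1:
  f(0.000000) = -4.000000
  f'(0.000000) = -6.000000
  x_1 = 0.000000 - (-4.000000)/(-6.000000) = -0.666667

x_1 = -0.666667


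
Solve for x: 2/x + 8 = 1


Subtract 8 from both sides: 2/x = -7
Multiply both sides by x: 2 = -7 * x
Divide by -7: x = -2/7

x = -2/7


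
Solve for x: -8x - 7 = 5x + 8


Starting with: -8x - 7 = 5x + 8
Move all x terms to left: (-8 - 5)x = 8 + 7
Simplify: -13x = 15
Divide both sides by -13: x = -15/13

x = -15/13


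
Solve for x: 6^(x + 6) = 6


Express both sides with the same base.
6 = 6^1
Since the bases match, equate exponents: x + 6 = 1
So x = 1 - (6) = -5

x = -5


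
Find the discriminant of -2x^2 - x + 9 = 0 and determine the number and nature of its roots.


For ax^2 + bx + c = 0, discriminant D = b^2 - 4ac
Here a = -2, b = -1, c = 9
D = (-1)^2 - 4(-2)(9) = 1 + 72 = 73

D = 73 > 0 but not a perfect square
The equation has 2 distinct real irrational roots.

Discriminant = 73, 2 distinct real irrational roots


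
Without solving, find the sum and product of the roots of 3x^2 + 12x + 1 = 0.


By Vieta's formulas for ax^2 + bx + c = 0:
  Sum of roots = -b/a
  Product of roots = c/a

Here a = 3, b = 12, c = 1
Sum = -(12)/3 = -4
Product = 1/3 = 1/3

Sum = -4, Product = 1/3


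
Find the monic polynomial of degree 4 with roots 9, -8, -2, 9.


A monic polynomial with roots 9, -8, -2, 9 is:
p(x) = (x - 9)(x + 8)(x + 2)(x - 9)
After multiplying by (x - 9): x - 9
After multiplying by (x + 8): x^2 - x - 72
After multiplying by (x + 2): x^3 + x^2 - 74x - 144
After multiplying by (x - 9): x^4 - 8x^3 - 83x^2 + 522x + 1296

x^4 - 8x^3 - 83x^2 + 522x + 1296


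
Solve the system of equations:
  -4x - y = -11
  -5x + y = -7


Using Cramer's rule:
Determinant D = (-4)(1) - (-5)(-1) = -4 - 5 = -9
Dx = (-11)(1) - (-7)(-1) = -11 - 7 = -18
Dy = (-4)(-7) - (-5)(-11) = 28 - 55 = -27
x = Dx/D = -18/-9 = 2
y = Dy/D = -27/-9 = 3

x = 2, y = 3


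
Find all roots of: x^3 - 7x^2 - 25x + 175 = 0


Let p(x) = x^3 - 7x^2 - 25x + 175. By the rational root theorem (leading coefficient 1), any rational root is an integer divisor of 175: try ±1, ±2, ... in turn.
Test x = 1: value = 144 ≠ 0.
Test x = -1: value = 192 ≠ 0.
Test x = 5: value = 0 ✓, so (x - 5) is a factor.
Synthetic division by (x - 5): bring down 1; 1(5) - 7 = -2; (-2)(5) - 25 = -35; (-35)(5) + 175 = 0 → quotient x^2 - 2x - 35, remainder 0.
Solve the quadratic x^2 - 2x - 35 = 0: discriminant = (-2)^2 - 4(1)(-35) = 4 + 140 = 144.
sqrt(144) = 12, so x = (2 ± 12)/2: x = 7 or x = -5.
Collecting all roots found:

x = -5, x = 5, x = 7


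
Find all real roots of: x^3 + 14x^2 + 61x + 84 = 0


Let p(x) = x^3 + 14x^2 + 61x + 84. By the rational root theorem (leading coefficient 1), any rational root is an integer divisor of 84: try ±1, ±2, ... in turn.
Test x = 1: value = 160 ≠ 0.
Test x = -1: value = 36 ≠ 0.
Test x = 2: value = 270 ≠ 0.
Test x = -2: value = 10 ≠ 0.
Test x = 3: value = 420 ≠ 0.
Test x = -3: value = 0 ✓, so (x + 3) is a factor.
Synthetic division by (x + 3): bring down 1; 1(-3) + 14 = 11; 11(-3) + 61 = 28; 28(-3) + 84 = 0 → quotient x^2 + 11x + 28, remainder 0.
Solve the quadratic x^2 + 11x + 28 = 0: discriminant = 11^2 - 4(1)(28) = 121 - 112 = 9.
sqrt(9) = 3, so x = (-11 ± 3)/2: x = -4 or x = -7.

x = -7, x = -4, x = -3


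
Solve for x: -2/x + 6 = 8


Subtract 6 from both sides: -2/x = 2
Multiply both sides by x: -2 = 2 * x
Divide by 2: x = -1

x = -1


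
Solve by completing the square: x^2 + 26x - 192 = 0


Start: x^2 + 26x - 192 = 0
Move constant: x^2 + 26x = 192
Half of 26 is 13, squared is 169
Add 169 to both sides: x^2 + 26x + 169 = 361
(x + 13)^2 = 361
x + 13 = ±19
x = -13 + 19 = 6 or x = -13 - 19 = -32

x = -32, x = 6


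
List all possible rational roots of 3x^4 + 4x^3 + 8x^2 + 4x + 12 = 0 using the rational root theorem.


Rational root theorem: possible roots are ±p/q where:
  p divides the constant term (12): p ∈ {1, 2, 3, 4, 6, 12}
  q divides the leading coefficient (3): q ∈ {1, 3}

All possible rational roots: -12, -6, -4, -3, -2, -4/3, -1, -2/3, -1/3, 1/3, 2/3, 1, 4/3, 2, 3, 4, 6, 12

-12, -6, -4, -3, -2, -4/3, -1, -2/3, -1/3, 1/3, 2/3, 1, 4/3, 2, 3, 4, 6, 12


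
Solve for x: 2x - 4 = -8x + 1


Starting with: 2x - 4 = -8x + 1
Move all x terms to left: (2 + 8)x = 1 + 4
Simplify: 10x = 5
Divide both sides by 10: x = 1/2

x = 1/2


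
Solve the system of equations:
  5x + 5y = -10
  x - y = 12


Using Cramer's rule:
Determinant D = (5)(-1) - (1)(5) = -5 - 5 = -10
Dx = (-10)(-1) - (12)(5) = 10 - 60 = -50
Dy = (5)(12) - (1)(-10) = 60 + 10 = 70
x = Dx/D = -50/-10 = 5
y = Dy/D = 70/-10 = -7

x = 5, y = -7


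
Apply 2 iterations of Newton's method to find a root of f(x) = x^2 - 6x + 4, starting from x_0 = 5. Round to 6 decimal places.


Newton's method: x_(n+1) = x_n - f(x_n)/f'(x_n)
f(x) = x^2 - 6x + 4
f'(x) = 2x - 6

Iteration 1:
  f(5.000000) = -1.000000
  f'(5.000000) = 4.000000
  x_1 = 5.000000 - (-1.000000)/(4.000000) = 5.250000

Iteration 2:
  f(5.250000) = 0.062500
  f'(5.250000) = 4.500000
  x_2 = 5.250000 - (0.062500)/(4.500000) = 5.236111

x_2 = 5.236111


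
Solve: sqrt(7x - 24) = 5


Square both sides: 7x - 24 = 5^2 = 25
7x = 25 + 24 = 49
x = 7
Check: sqrt(7*7 - 24) = sqrt(25) = 5 ✓

x = 7


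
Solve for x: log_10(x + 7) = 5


Convert to exponential form: x + 7 = 10^5 = 100000
x = 100000 - 7 = 99993
Check: log_10(99993 + 7) = log_10(100000) = log_10(100000) = 5 ✓

x = 99993


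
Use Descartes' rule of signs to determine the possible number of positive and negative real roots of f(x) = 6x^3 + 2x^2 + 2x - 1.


Descartes' rule of signs:

For positive roots, count sign changes in f(x) = 6x^3 + 2x^2 + 2x - 1:
Signs of coefficients: +, +, +, -
Number of sign changes: 1
Possible positive real roots: 1

For negative roots, examine f(-x) = -6x^3 + 2x^2 - 2x - 1:
Signs of coefficients: -, +, -, -
Number of sign changes: 2
Possible negative real roots: 2, 0

Positive roots: 1; Negative roots: 2 or 0


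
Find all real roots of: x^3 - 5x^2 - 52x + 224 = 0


Let p(x) = x^3 - 5x^2 - 52x + 224. By the rational root theorem (leading coefficient 1), any rational root is an integer divisor of 224: try ±1, ±2, ... in turn.
Test x = 1: value = 168 ≠ 0.
Test x = -1: value = 270 ≠ 0.
Test x = 2: value = 108 ≠ 0.
Test x = -2: value = 300 ≠ 0.
Test x = 4: value = 0 ✓, so (x - 4) is a factor.
Synthetic division by (x - 4): bring down 1; 1(4) - 5 = -1; (-1)(4) - 52 = -56; (-56)(4) + 224 = 0 → quotient x^2 - x - 56, remainder 0.
Solve the quadratic x^2 - x - 56 = 0: discriminant = (-1)^2 - 4(1)(-56) = 1 + 224 = 225.
sqrt(225) = 15, so x = (1 ± 15)/2: x = 8 or x = -7.

x = -7, x = 4, x = 8


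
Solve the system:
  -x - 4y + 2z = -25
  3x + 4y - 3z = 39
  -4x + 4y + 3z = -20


Using Cramer's rule. Expand each determinant along the first row.
D  = (-1)*[4*3 - (-3)*4] - (-4)*[3*3 - (-3)*(-4)] + 2*[3*4 - 4*(-4)]
  = (-1)*(24) - (-4)*(-3) + 2*(28) = 20
Dx = (-25)*[4*3 - (-3)*4] - (-4)*[39*3 - (-3)*(-20)] + 2*[39*4 - 4*(-20)]
  = (-25)*(24) - (-4)*(57) + 2*(236) = 100
Dy = (-1)*[39*3 - (-3)*(-20)] - (-25)*[3*3 - (-3)*(-4)] + 2*[3*(-20) - 39*(-4)]
  = (-1)*(57) - (-25)*(-3) + 2*(96) = 60
Dz = (-1)*[4*(-20) - 39*4] - (-4)*[3*(-20) - 39*(-4)] + (-25)*[3*4 - 4*(-4)]
  = (-1)*(-236) - (-4)*(96) + (-25)*(28) = -80
x = Dx/D = 100/20 = 5, y = Dy/D = 60/20 = 3, z = Dz/D = -80/20 = -4
Check eq1: (-1)(5) + (-4)(3) + (2)(-4) = -25 = -25 ✓
Check eq2: (3)(5) + (4)(3) + (-3)(-4) = 39 = 39 ✓
Check eq3: (-4)(5) + (4)(3) + (3)(-4) = -20 = -20 ✓

x = 5, y = 3, z = -4


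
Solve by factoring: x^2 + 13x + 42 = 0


We need two numbers that multiply to 42 and add to 13.
Those numbers are 7 and 6 (since 7 * 6 = 42 and 7 + 6 = 13).
So x^2 + 13x + 42 = (x + 7)(x + 6) = 0
Setting each factor to zero: x = -7 or x = -6

x = -7, x = -6


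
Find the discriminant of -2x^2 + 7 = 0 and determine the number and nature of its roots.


For ax^2 + bx + c = 0, discriminant D = b^2 - 4ac
Here a = -2, b = 0, c = 7
D = (0)^2 - 4(-2)(7) = 0 + 56 = 56

D = 56 > 0 but not a perfect square
The equation has 2 distinct real irrational roots.

Discriminant = 56, 2 distinct real irrational roots


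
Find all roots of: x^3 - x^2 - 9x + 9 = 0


Let p(x) = x^3 - x^2 - 9x + 9. By the rational root theorem (leading coefficient 1), any rational root is an integer divisor of 9: try ±1, ±2, ... in turn.
Test x = 1: value = 0 ✓, so (x - 1) is a factor.
Synthetic division by (x - 1): bring down 1; 1(1) - 1 = 0; 0(1) - 9 = -9; (-9)(1) + 9 = 0 → quotient x^2 - 9, remainder 0.
Solve the quadratic x^2 - 9 = 0: discriminant = 0^2 - 4(1)(-9) = 0 + 36 = 36.
sqrt(36) = 6, so x = (0 ± 6)/2: x = 3 or x = -3.
Collecting all roots found:

x = -3, x = 1, x = 3


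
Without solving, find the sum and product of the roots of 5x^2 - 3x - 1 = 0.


By Vieta's formulas for ax^2 + bx + c = 0:
  Sum of roots = -b/a
  Product of roots = c/a

Here a = 5, b = -3, c = -1
Sum = -(-3)/5 = 3/5
Product = -1/5 = -1/5

Sum = 3/5, Product = -1/5


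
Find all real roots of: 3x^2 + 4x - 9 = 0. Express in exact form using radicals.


Using the quadratic formula: x = (-b ± sqrt(b^2 - 4ac)) / (2a)
Here a = 3, b = 4, c = -9
Discriminant = b^2 - 4ac = 4^2 - 4(3)(-9) = 16 + 108 = 124
Since discriminant = 124 > 0, there are two real roots.
x = (-4 ± 2*sqrt(31)) / 6
Simplifying: x = (-2 ± sqrt(31)) / 3
Numerically: x ≈ 1.1893 or x ≈ -2.5226

x = (-2 + sqrt(31)) / 3 or x = (-2 - sqrt(31)) / 3


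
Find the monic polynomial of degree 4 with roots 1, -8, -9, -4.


A monic polynomial with roots 1, -8, -9, -4 is:
p(x) = (x - 1)(x + 8)(x + 9)(x + 4)
After multiplying by (x - 1): x - 1
After multiplying by (x + 8): x^2 + 7x - 8
After multiplying by (x + 9): x^3 + 16x^2 + 55x - 72
After multiplying by (x + 4): x^4 + 20x^3 + 119x^2 + 148x - 288

x^4 + 20x^3 + 119x^2 + 148x - 288


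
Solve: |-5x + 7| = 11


An absolute value equation |expr| = 11 gives two cases:
Case 1: -5x + 7 = 11
  -5x = 4, so x = -4/5
Case 2: -5x + 7 = -11
  -5x = -18, so x = 18/5

x = -4/5, x = 18/5


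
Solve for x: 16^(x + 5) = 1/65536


Express both sides with the same base.
1/65536 = 16^(-4)
Since the bases match, equate exponents: x + 5 = -4
So x = -4 - (5) = -9

x = -9


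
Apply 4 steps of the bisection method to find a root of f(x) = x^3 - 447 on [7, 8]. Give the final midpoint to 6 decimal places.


f(x) = x^3 - 447
f(7) = -104 < 0
f(8) = 65 > 0

Step 1: midpoint = (7.000000 + 8.000000)/2 = 7.500000
  f(7.500000) = -25.125000
  f(mid) < 0, so root is in [7.500000, 8.000000]

Step 2: midpoint = (7.500000 + 8.000000)/2 = 7.750000
  f(7.750000) = 18.484375
  f(mid) > 0, so root is in [7.500000, 7.750000]

Step 3: midpoint = (7.500000 + 7.750000)/2 = 7.625000
  f(7.625000) = -3.677734
  f(mid) < 0, so root is in [7.625000, 7.750000]

Step 4: midpoint = (7.625000 + 7.750000)/2 = 7.687500
  f(7.687500) = 7.313232
  f(mid) > 0, so root is in [7.625000, 7.687500]

midpoint = 7.687500


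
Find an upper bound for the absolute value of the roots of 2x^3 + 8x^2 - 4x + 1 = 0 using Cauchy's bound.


Cauchy's bound: all roots r satisfy |r| <= 1 + max(|a_i/a_n|) for i = 0,...,n-1
where a_n is the leading coefficient.

Coefficients: [2, 8, -4, 1]
Leading coefficient a_n = 2
Ratios |a_i/a_n|: 4, 2, 1/2
Maximum ratio: 4
Cauchy's bound: |r| <= 1 + 4 = 5

Upper bound = 5


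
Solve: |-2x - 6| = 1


An absolute value equation |expr| = 1 gives two cases:
Case 1: -2x - 6 = 1
  -2x = 7, so x = -7/2
Case 2: -2x - 6 = -1
  -2x = 5, so x = -5/2

x = -7/2, x = -5/2


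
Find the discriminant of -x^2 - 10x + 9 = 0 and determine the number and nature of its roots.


For ax^2 + bx + c = 0, discriminant D = b^2 - 4ac
Here a = -1, b = -10, c = 9
D = (-10)^2 - 4(-1)(9) = 100 + 36 = 136

D = 136 > 0 but not a perfect square
The equation has 2 distinct real irrational roots.

Discriminant = 136, 2 distinct real irrational roots


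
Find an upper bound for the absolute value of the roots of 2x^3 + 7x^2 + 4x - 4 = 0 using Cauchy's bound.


Cauchy's bound: all roots r satisfy |r| <= 1 + max(|a_i/a_n|) for i = 0,...,n-1
where a_n is the leading coefficient.

Coefficients: [2, 7, 4, -4]
Leading coefficient a_n = 2
Ratios |a_i/a_n|: 7/2, 2, 2
Maximum ratio: 7/2
Cauchy's bound: |r| <= 1 + 7/2 = 9/2

Upper bound = 9/2


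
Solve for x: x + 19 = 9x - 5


Starting with: x + 19 = 9x - 5
Move all x terms to left: (1 - 9)x = -5 - 19
Simplify: -8x = -24
Divide both sides by -8: x = 3

x = 3


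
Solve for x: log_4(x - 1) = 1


Convert to exponential form: x - 1 = 4^1 = 4
x = 4 + 1 = 5
Check: log_4(5 - 1) = log_4(4) = log_4(4) = 1 ✓

x = 5


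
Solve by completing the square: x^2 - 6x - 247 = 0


Start: x^2 - 6x - 247 = 0
Move constant: x^2 - 6x = 247
Half of -6 is -3, squared is 9
Add 9 to both sides: x^2 - 6x + 9 = 256
(x - 3)^2 = 256
x - 3 = ±16
x = 3 + 16 = 19 or x = 3 - 16 = -13

x = -13, x = 19


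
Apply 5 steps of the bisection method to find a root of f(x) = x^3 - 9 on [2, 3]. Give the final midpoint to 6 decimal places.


f(x) = x^3 - 9
f(2) = -1 < 0
f(3) = 18 > 0

Step 1: midpoint = (2.000000 + 3.000000)/2 = 2.500000
  f(2.500000) = 6.625000
  f(mid) > 0, so root is in [2.000000, 2.500000]

Step 2: midpoint = (2.000000 + 2.500000)/2 = 2.250000
  f(2.250000) = 2.390625
  f(mid) > 0, so root is in [2.000000, 2.250000]

Step 3: midpoint = (2.000000 + 2.250000)/2 = 2.125000
  f(2.125000) = 0.595703
  f(mid) > 0, so root is in [2.000000, 2.125000]

Step 4: midpoint = (2.000000 + 2.125000)/2 = 2.062500
  f(2.062500) = -0.226318
  f(mid) < 0, so root is in [2.062500, 2.125000]

Step 5: midpoint = (2.062500 + 2.125000)/2 = 2.093750
  f(2.093750) = 0.178558
  f(mid) > 0, so root is in [2.062500, 2.093750]

midpoint = 2.093750


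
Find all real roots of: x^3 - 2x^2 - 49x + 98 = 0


Let p(x) = x^3 - 2x^2 - 49x + 98. By the rational root theorem (leading coefficient 1), any rational root is an integer divisor of 98: try ±1, ±2, ... in turn.
Test x = 1: value = 48 ≠ 0.
Test x = -1: value = 144 ≠ 0.
Test x = 2: value = 0 ✓, so (x - 2) is a factor.
Synthetic division by (x - 2): bring down 1; 1(2) - 2 = 0; 0(2) - 49 = -49; (-49)(2) + 98 = 0 → quotient x^2 - 49, remainder 0.
Solve the quadratic x^2 - 49 = 0: discriminant = 0^2 - 4(1)(-49) = 0 + 196 = 196.
sqrt(196) = 14, so x = (0 ± 14)/2: x = 7 or x = -7.

x = -7, x = 2, x = 7


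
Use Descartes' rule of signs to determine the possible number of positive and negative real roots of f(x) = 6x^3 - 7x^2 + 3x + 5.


Descartes' rule of signs:

For positive roots, count sign changes in f(x) = 6x^3 - 7x^2 + 3x + 5:
Signs of coefficients: +, -, +, +
Number of sign changes: 2
Possible positive real roots: 2, 0

For negative roots, examine f(-x) = -6x^3 - 7x^2 - 3x + 5:
Signs of coefficients: -, -, -, +
Number of sign changes: 1
Possible negative real roots: 1

Positive roots: 2 or 0; Negative roots: 1


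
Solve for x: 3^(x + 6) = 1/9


Express both sides with the same base.
1/9 = 3^(-2)
Since the bases match, equate exponents: x + 6 = -2
So x = -2 - (6) = -8

x = -8


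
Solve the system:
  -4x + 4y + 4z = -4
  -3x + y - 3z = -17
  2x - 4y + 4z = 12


Using Cramer's rule. Expand each determinant along the first row.
D  = (-4)*[1*4 - (-3)*(-4)] - 4*[(-3)*4 - (-3)*2] + 4*[(-3)*(-4) - 1*2]
  = (-4)*(-8) - 4*(-6) + 4*(10) = 96
Dx = (-4)*[1*4 - (-3)*(-4)] - 4*[(-17)*4 - (-3)*12] + 4*[(-17)*(-4) - 1*12]
  = (-4)*(-8) - 4*(-32) + 4*(56) = 384
Dy = (-4)*[(-17)*4 - (-3)*12] - (-4)*[(-3)*4 - (-3)*2] + 4*[(-3)*12 - (-17)*2]
  = (-4)*(-32) - (-4)*(-6) + 4*(-2) = 96
Dz = (-4)*[1*12 - (-17)*(-4)] - 4*[(-3)*12 - (-17)*2] + (-4)*[(-3)*(-4) - 1*2]
  = (-4)*(-56) - 4*(-2) + (-4)*(10) = 192
x = Dx/D = 384/96 = 4, y = Dy/D = 96/96 = 1, z = Dz/D = 192/96 = 2
Check eq1: (-4)(4) + (4)(1) + (4)(2) = -4 = -4 ✓
Check eq2: (-3)(4) + (1)(1) + (-3)(2) = -17 = -17 ✓
Check eq3: (2)(4) + (-4)(1) + (4)(2) = 12 = 12 ✓

x = 4, y = 1, z = 2


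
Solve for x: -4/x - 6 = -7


Subtract -6 from both sides: -4/x = -1
Multiply both sides by x: -4 = -1 * x
Divide by -1: x = 4

x = 4


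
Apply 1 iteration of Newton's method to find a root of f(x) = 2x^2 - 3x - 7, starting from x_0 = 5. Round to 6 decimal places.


Newton's method: x_(n+1) = x_n - f(x_n)/f'(x_n)
f(x) = 2x^2 - 3x - 7
f'(x) = 4x - 3

Iteration 1:
  f(5.000000) = 28.000000
  f'(5.000000) = 17.000000
  x_1 = 5.000000 - (28.000000)/(17.000000) = 3.352941

x_1 = 3.352941


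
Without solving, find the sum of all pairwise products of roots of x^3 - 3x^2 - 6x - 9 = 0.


By Vieta's formulas for x^3 + bx^2 + cx + d = 0:
  r1 + r2 + r3 = -b/a = 3
  r1*r2 + r1*r3 + r2*r3 = c/a = -6
  r1*r2*r3 = -d/a = 9


Sum of pairwise products = -6


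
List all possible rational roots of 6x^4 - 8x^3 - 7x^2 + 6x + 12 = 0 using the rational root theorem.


Rational root theorem: possible roots are ±p/q where:
  p divides the constant term (12): p ∈ {1, 2, 3, 4, 6, 12}
  q divides the leading coefficient (6): q ∈ {1, 2, 3, 6}

All possible rational roots: -12, -6, -4, -3, -2, -3/2, -4/3, -1, -2/3, -1/2, -1/3, -1/6, 1/6, 1/3, 1/2, 2/3, 1, 4/3, 3/2, 2, 3, 4, 6, 12

-12, -6, -4, -3, -2, -3/2, -4/3, -1, -2/3, -1/2, -1/3, -1/6, 1/6, 1/3, 1/2, 2/3, 1, 4/3, 3/2, 2, 3, 4, 6, 12


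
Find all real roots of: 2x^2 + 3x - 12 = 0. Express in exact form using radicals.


Using the quadratic formula: x = (-b ± sqrt(b^2 - 4ac)) / (2a)
Here a = 2, b = 3, c = -12
Discriminant = b^2 - 4ac = 3^2 - 4(2)(-12) = 9 + 96 = 105
Since discriminant = 105 > 0, there are two real roots.
x = (-3 ± sqrt(105)) / 4
Numerically: x ≈ 1.8117 or x ≈ -3.3117

x = (-3 + sqrt(105)) / 4 or x = (-3 - sqrt(105)) / 4


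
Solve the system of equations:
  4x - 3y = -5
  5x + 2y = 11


Using Cramer's rule:
Determinant D = (4)(2) - (5)(-3) = 8 + 15 = 23
Dx = (-5)(2) - (11)(-3) = -10 + 33 = 23
Dy = (4)(11) - (5)(-5) = 44 + 25 = 69
x = Dx/D = 23/23 = 1
y = Dy/D = 69/23 = 3

x = 1, y = 3


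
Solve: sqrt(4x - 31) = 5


Square both sides: 4x - 31 = 5^2 = 25
4x = 25 + 31 = 56
x = 14
Check: sqrt(4*14 - 31) = sqrt(25) = 5 ✓

x = 14


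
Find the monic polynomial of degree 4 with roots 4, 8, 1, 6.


A monic polynomial with roots 4, 8, 1, 6 is:
p(x) = (x - 4)(x - 8)(x - 1)(x - 6)
After multiplying by (x - 4): x - 4
After multiplying by (x - 8): x^2 - 12x + 32
After multiplying by (x - 1): x^3 - 13x^2 + 44x - 32
After multiplying by (x - 6): x^4 - 19x^3 + 122x^2 - 296x + 192

x^4 - 19x^3 + 122x^2 - 296x + 192


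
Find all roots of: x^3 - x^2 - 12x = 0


The constant term is 0, so x = 0 is a root. Factor out x:
  x^2 - x - 12 = 0
Solve the quadratic x^2 - x - 12 = 0: discriminant = (-1)^2 - 4(1)(-12) = 1 + 48 = 49.
sqrt(49) = 7, so x = (1 ± 7)/2: x = 4 or x = -3.
Collecting all roots found:

x = -3, x = 0, x = 4


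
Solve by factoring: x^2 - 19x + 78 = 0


We need two numbers that multiply to 78 and add to -19.
Those numbers are -13 and -6 (since (-13) * (-6) = 78 and (-13) + (-6) = -19).
So x^2 - 19x + 78 = (x - 13)(x - 6) = 0
Setting each factor to zero: x = 13 or x = 6

x = 6, x = 13


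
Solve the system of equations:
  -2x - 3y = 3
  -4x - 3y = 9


Using Cramer's rule:
Determinant D = (-2)(-3) - (-4)(-3) = 6 - 12 = -6
Dx = (3)(-3) - (9)(-3) = -9 + 27 = 18
Dy = (-2)(9) - (-4)(3) = -18 + 12 = -6
x = Dx/D = 18/-6 = -3
y = Dy/D = -6/-6 = 1

x = -3, y = 1


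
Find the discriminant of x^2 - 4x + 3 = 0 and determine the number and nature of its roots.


For ax^2 + bx + c = 0, discriminant D = b^2 - 4ac
Here a = 1, b = -4, c = 3
D = (-4)^2 - 4(1)(3) = 16 - 12 = 4

D = 4 > 0 and is a perfect square (sqrt = 2)
The equation has 2 distinct real rational roots.

Discriminant = 4, 2 distinct real rational roots


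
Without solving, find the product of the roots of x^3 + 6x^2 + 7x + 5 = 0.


By Vieta's formulas for x^3 + bx^2 + cx + d = 0:
  r1 + r2 + r3 = -b/a = -6
  r1*r2 + r1*r3 + r2*r3 = c/a = 7
  r1*r2*r3 = -d/a = -5


Product = -5


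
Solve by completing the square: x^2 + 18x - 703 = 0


Start: x^2 + 18x - 703 = 0
Move constant: x^2 + 18x = 703
Half of 18 is 9, squared is 81
Add 81 to both sides: x^2 + 18x + 81 = 784
(x + 9)^2 = 784
x + 9 = ±28
x = -9 + 28 = 19 or x = -9 - 28 = -37

x = -37, x = 19


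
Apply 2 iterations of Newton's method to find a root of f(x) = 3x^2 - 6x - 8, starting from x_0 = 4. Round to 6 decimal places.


Newton's method: x_(n+1) = x_n - f(x_n)/f'(x_n)
f(x) = 3x^2 - 6x - 8
f'(x) = 6x - 6

Iteration 1:
  f(4.000000) = 16.000000
  f'(4.000000) = 18.000000
  x_1 = 4.000000 - (16.000000)/(18.000000) = 3.111111

Iteration 2:
  f(3.111111) = 2.370370
  f'(3.111111) = 12.666667
  x_2 = 3.111111 - (2.370370)/(12.666667) = 2.923977

x_2 = 2.923977


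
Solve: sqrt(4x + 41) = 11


Square both sides: 4x + 41 = 11^2 = 121
4x = 121 - 41 = 80
x = 20
Check: sqrt(4*20 + 41) = sqrt(121) = 11 ✓

x = 20


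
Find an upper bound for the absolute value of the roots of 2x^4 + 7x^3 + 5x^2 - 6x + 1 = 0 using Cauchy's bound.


Cauchy's bound: all roots r satisfy |r| <= 1 + max(|a_i/a_n|) for i = 0,...,n-1
where a_n is the leading coefficient.

Coefficients: [2, 7, 5, -6, 1]
Leading coefficient a_n = 2
Ratios |a_i/a_n|: 7/2, 5/2, 3, 1/2
Maximum ratio: 7/2
Cauchy's bound: |r| <= 1 + 7/2 = 9/2

Upper bound = 9/2


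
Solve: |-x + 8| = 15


An absolute value equation |expr| = 15 gives two cases:
Case 1: -x + 8 = 15
  -x = 7, so x = -7
Case 2: -x + 8 = -15
  -x = -23, so x = 23

x = -7, x = 23


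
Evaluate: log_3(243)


We need the exponent such that 3^? = 243
3^5 = 243
Therefore log_3(243) = 5

5


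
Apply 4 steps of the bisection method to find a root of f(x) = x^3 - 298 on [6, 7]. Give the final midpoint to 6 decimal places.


f(x) = x^3 - 298
f(6) = -82 < 0
f(7) = 45 > 0

Step 1: midpoint = (6.000000 + 7.000000)/2 = 6.500000
  f(6.500000) = -23.375000
  f(mid) < 0, so root is in [6.500000, 7.000000]

Step 2: midpoint = (6.500000 + 7.000000)/2 = 6.750000
  f(6.750000) = 9.546875
  f(mid) > 0, so root is in [6.500000, 6.750000]

Step 3: midpoint = (6.500000 + 6.750000)/2 = 6.625000
  f(6.625000) = -7.224609
  f(mid) < 0, so root is in [6.625000, 6.750000]

Step 4: midpoint = (6.625000 + 6.750000)/2 = 6.687500
  f(6.687500) = 1.082764
  f(mid) > 0, so root is in [6.625000, 6.687500]

midpoint = 6.687500


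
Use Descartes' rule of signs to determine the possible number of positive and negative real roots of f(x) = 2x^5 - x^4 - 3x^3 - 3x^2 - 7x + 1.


Descartes' rule of signs:

For positive roots, count sign changes in f(x) = 2x^5 - x^4 - 3x^3 - 3x^2 - 7x + 1:
Signs of coefficients: +, -, -, -, -, +
Number of sign changes: 2
Possible positive real roots: 2, 0

For negative roots, examine f(-x) = -2x^5 - x^4 + 3x^3 - 3x^2 + 7x + 1:
Signs of coefficients: -, -, +, -, +, +
Number of sign changes: 3
Possible negative real roots: 3, 1

Positive roots: 2 or 0; Negative roots: 3 or 1


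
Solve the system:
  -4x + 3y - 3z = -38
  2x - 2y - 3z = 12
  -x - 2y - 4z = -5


Using Cramer's rule. Expand each determinant along the first row.
D  = (-4)*[(-2)*(-4) - (-3)*(-2)] - 3*[2*(-4) - (-3)*(-1)] + (-3)*[2*(-2) - (-2)*(-1)]
  = (-4)*(2) - 3*(-11) + (-3)*(-6) = 43
Dx = (-38)*[(-2)*(-4) - (-3)*(-2)] - 3*[12*(-4) - (-3)*(-5)] + (-3)*[12*(-2) - (-2)*(-5)]
  = (-38)*(2) - 3*(-63) + (-3)*(-34) = 215
Dy = (-4)*[12*(-4) - (-3)*(-5)] - (-38)*[2*(-4) - (-3)*(-1)] + (-3)*[2*(-5) - 12*(-1)]
  = (-4)*(-63) - (-38)*(-11) + (-3)*(2) = -172
Dz = (-4)*[(-2)*(-5) - 12*(-2)] - 3*[2*(-5) - 12*(-1)] + (-38)*[2*(-2) - (-2)*(-1)]
  = (-4)*(34) - 3*(2) + (-38)*(-6) = 86
x = Dx/D = 215/43 = 5, y = Dy/D = -172/43 = -4, z = Dz/D = 86/43 = 2
Check eq1: (-4)(5) + (3)(-4) + (-3)(2) = -38 = -38 ✓
Check eq2: (2)(5) + (-2)(-4) + (-3)(2) = 12 = 12 ✓
Check eq3: (-1)(5) + (-2)(-4) + (-4)(2) = -5 = -5 ✓

x = 5, y = -4, z = 2


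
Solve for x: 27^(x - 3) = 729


Express both sides with the same base.
729 = 27^2
Since the bases match, equate exponents: x - 3 = 2
So x = 2 - (-3) = 5

x = 5


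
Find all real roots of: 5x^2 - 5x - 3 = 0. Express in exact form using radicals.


Using the quadratic formula: x = (-b ± sqrt(b^2 - 4ac)) / (2a)
Here a = 5, b = -5, c = -3
Discriminant = b^2 - 4ac = (-5)^2 - 4(5)(-3) = 25 + 60 = 85
Since discriminant = 85 > 0, there are two real roots.
x = (5 ± sqrt(85)) / 10
Numerically: x ≈ 1.4220 or x ≈ -0.4220

x = (5 + sqrt(85)) / 10 or x = (5 - sqrt(85)) / 10


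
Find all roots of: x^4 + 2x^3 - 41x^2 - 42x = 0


The constant term is 0, so x = 0 is a root. Factor out x:
  x^3 + 2x^2 - 41x - 42 = 0
Let p(x) = x^3 + 2x^2 - 41x - 42. By the rational root theorem (leading coefficient 1), any rational root is an integer divisor of 42: try ±1, ±2, ... in turn.
Test x = 1: value = -80 ≠ 0.
Test x = -1: value = 0 ✓, so (x + 1) is a factor.
Synthetic division by (x + 1): bring down 1; 1(-1) + 2 = 1; 1(-1) - 41 = -42; (-42)(-1) - 42 = 0 → quotient x^2 + x - 42, remainder 0.
Solve the quadratic x^2 + x - 42 = 0: discriminant = 1^2 - 4(1)(-42) = 1 + 168 = 169.
sqrt(169) = 13, so x = (-1 ± 13)/2: x = 6 or x = -7.
Collecting all roots found:

x = -7, x = -1, x = 0, x = 6


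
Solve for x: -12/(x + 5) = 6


Multiply both sides by (x + 5): -12 = 6(x + 5)
Distribute: -12 = 6x + 30
6x = -12 - 30 = -42
x = -7

x = -7


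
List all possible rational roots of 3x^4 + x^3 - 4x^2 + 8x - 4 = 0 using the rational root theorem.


Rational root theorem: possible roots are ±p/q where:
  p divides the constant term (-4): p ∈ {1, 2, 4}
  q divides the leading coefficient (3): q ∈ {1, 3}

All possible rational roots: -4, -2, -4/3, -1, -2/3, -1/3, 1/3, 2/3, 1, 4/3, 2, 4

-4, -2, -4/3, -1, -2/3, -1/3, 1/3, 2/3, 1, 4/3, 2, 4


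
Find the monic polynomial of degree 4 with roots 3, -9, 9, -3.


A monic polynomial with roots 3, -9, 9, -3 is:
p(x) = (x - 3)(x + 9)(x - 9)(x + 3)
After multiplying by (x - 3): x - 3
After multiplying by (x + 9): x^2 + 6x - 27
After multiplying by (x - 9): x^3 - 3x^2 - 81x + 243
After multiplying by (x + 3): x^4 - 90x^2 + 729

x^4 - 90x^2 + 729


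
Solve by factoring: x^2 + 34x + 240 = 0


We need two numbers that multiply to 240 and add to 34.
Those numbers are 24 and 10 (since 24 * 10 = 240 and 24 + 10 = 34).
So x^2 + 34x + 240 = (x + 24)(x + 10) = 0
Setting each factor to zero: x = -24 or x = -10

x = -24, x = -10


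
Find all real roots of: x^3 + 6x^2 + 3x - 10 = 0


Let p(x) = x^3 + 6x^2 + 3x - 10. By the rational root theorem (leading coefficient 1), any rational root is an integer divisor of 10: try ±1, ±2, ... in turn.
Test x = 1: value = 0 ✓, so (x - 1) is a factor.
Synthetic division by (x - 1): bring down 1; 1(1) + 6 = 7; 7(1) + 3 = 10; 10(1) - 10 = 0 → quotient x^2 + 7x + 10, remainder 0.
Solve the quadratic x^2 + 7x + 10 = 0: discriminant = 7^2 - 4(1)(10) = 49 - 40 = 9.
sqrt(9) = 3, so x = (-7 ± 3)/2: x = -2 or x = -5.

x = -5, x = -2, x = 1


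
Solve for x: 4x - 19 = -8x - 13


Starting with: 4x - 19 = -8x - 13
Move all x terms to left: (4 + 8)x = -13 + 19
Simplify: 12x = 6
Divide both sides by 12: x = 1/2

x = 1/2
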